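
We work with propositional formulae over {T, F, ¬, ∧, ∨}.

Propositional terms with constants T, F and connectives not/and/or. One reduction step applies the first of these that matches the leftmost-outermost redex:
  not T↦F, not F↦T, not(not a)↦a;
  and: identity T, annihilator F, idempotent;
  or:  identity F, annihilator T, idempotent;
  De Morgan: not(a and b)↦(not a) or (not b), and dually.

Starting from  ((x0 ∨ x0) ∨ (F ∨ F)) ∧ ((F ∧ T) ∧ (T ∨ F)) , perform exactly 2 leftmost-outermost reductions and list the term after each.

Answer: after 2 steps: (x0 ∨ F) ∧ ((F ∧ T) ∧ (T ∨ F))

Reduction:
  start: ((x0 ∨ x0) ∨ (F ∨ F)) ∧ ((F ∧ T) ∧ (T ∨ F))
  step 1: (x0 ∨ (F ∨ F)) ∧ ((F ∧ T) ∧ (T ∨ F))
  step 2: (x0 ∨ F) ∧ ((F ∧ T) ∧ (T ∨ F))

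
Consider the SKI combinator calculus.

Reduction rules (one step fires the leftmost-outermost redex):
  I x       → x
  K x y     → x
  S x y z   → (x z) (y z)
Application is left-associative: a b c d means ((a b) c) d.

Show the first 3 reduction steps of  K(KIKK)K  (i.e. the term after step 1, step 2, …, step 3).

  start: K(KIKK)K
  step 1: KIKK
  step 2: IK
  step 3: K

Answer: after 3 steps: K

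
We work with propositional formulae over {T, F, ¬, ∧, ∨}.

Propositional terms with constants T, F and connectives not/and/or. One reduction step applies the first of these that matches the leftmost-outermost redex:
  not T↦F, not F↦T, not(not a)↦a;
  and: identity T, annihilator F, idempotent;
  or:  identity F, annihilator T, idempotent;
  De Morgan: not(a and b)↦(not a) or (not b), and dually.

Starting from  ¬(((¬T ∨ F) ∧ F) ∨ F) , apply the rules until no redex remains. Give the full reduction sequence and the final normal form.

  start: ¬(((¬T ∨ F) ∧ F) ∨ F)
  step 1: ¬((¬T ∨ F) ∧ F) ∧ ¬F
  step 2: (¬(¬T ∨ F) ∨ ¬F) ∧ ¬F
  step 3: ((¬¬T ∧ ¬F) ∨ ¬F) ∧ ¬F
  step 4: ((T ∧ ¬F) ∨ ¬F) ∧ ¬F
  step 5: (¬F ∨ ¬F) ∧ ¬F
  step 6: ¬F ∧ ¬F
  step 7: ¬F
  step 8: T

Answer: normal form = T  (in 8 steps)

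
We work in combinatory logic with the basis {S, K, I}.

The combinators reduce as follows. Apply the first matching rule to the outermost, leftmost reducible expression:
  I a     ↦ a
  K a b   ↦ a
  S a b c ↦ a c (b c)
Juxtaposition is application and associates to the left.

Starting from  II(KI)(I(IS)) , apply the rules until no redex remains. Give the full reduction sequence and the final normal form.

Answer: normal form = I  (in 3 steps)

Working:
  start: II(KI)(I(IS))
  →1  I(KI)(I(IS))
  →2  KI(I(IS))
  →3  I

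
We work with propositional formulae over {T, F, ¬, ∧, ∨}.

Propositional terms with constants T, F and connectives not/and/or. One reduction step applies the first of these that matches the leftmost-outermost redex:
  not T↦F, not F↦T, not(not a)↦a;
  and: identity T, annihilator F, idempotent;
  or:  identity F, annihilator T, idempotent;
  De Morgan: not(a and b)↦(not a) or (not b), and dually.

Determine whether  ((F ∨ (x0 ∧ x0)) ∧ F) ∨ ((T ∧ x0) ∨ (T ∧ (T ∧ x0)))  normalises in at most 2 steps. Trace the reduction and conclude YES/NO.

Answer: NO — after 2 steps the term is (T ∧ x0) ∨ (T ∧ (T ∧ x0)), not yet normal

Reduction:
  start: ((F ∨ (x0 ∧ x0)) ∧ F) ∨ ((T ∧ x0) ∨ (T ∧ (T ∧ x0)))
  step 1: F ∨ ((T ∧ x0) ∨ (T ∧ (T ∧ x0)))
  step 2: (T ∧ x0) ∨ (T ∧ (T ∧ x0))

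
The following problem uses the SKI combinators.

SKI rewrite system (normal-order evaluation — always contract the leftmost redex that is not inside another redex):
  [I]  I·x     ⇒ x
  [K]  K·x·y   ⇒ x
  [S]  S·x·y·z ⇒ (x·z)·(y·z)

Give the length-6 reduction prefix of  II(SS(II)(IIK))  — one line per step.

Answer: after 6 steps: SK(I(IIK))

Reduction:
  start: II(SS(II)(IIK))
  [1] I(SS(II)(IIK))
  [2] SS(II)(IIK)
  [3] S(IIK)(II(IIK))
  [4] S(IK)(II(IIK))
  [5] SK(II(IIK))
  [6] SK(I(IIK))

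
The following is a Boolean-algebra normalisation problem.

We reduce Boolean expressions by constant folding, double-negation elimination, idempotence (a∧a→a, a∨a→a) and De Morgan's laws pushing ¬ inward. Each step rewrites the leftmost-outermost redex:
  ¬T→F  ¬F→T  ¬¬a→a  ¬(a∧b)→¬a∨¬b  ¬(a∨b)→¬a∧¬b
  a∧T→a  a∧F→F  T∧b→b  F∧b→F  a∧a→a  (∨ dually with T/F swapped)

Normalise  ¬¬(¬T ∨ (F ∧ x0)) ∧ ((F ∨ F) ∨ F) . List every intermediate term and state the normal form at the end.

Answer: normal form = F  (in 5 steps)

Derivation:
  start: ¬¬(¬T ∨ (F ∧ x0)) ∧ ((F ∨ F) ∨ F)
  step 1: (¬T ∨ (F ∧ x0)) ∧ ((F ∨ F) ∨ F)
  step 2: (F ∨ (F ∧ x0)) ∧ ((F ∨ F) ∨ F)
  step 3: (F ∧ x0) ∧ ((F ∨ F) ∨ F)
  step 4: F ∧ ((F ∨ F) ∨ F)
  step 5: F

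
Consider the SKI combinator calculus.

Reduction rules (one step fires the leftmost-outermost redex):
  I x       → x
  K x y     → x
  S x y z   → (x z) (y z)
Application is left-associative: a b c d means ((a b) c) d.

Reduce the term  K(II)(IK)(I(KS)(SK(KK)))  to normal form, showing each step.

Answer: normal form = S  (in 5 steps)

Derivation:
  start: K(II)(IK)(I(KS)(SK(KK)))
  →1  II(I(KS)(SK(KK)))
  →2  I(I(KS)(SK(KK)))
  →3  I(KS)(SK(KK))
  →4  KS(SK(KK))
  →5  S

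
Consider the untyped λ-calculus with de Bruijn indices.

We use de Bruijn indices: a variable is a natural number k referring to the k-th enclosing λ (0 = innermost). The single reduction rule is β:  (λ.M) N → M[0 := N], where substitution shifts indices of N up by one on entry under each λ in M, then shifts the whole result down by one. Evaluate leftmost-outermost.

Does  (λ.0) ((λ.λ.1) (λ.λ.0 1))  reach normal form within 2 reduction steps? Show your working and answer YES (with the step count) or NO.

  start: (λ.0) ((λ.λ.1) (λ.λ.0 1))
  [1] (λ.λ.1) (λ.λ.0 1)
  [2] λ.λ.λ.0 1

Answer: YES — reaches normal form λ.λ.λ.0 1 in 2 ≤ 2 steps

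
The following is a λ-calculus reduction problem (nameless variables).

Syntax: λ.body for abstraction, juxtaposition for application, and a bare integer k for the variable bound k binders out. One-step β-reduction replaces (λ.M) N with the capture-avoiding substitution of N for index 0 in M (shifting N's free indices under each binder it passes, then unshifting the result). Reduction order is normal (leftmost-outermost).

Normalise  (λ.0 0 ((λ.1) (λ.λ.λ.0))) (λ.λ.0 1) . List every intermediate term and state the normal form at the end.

  start: (λ.0 0 ((λ.1) (λ.λ.λ.0))) (λ.λ.0 1)
  step 1: (λ.λ.0 1) (λ.λ.0 1) ((λ.λ.λ.0 1) (λ.λ.λ.0))
  step 2: (λ.0 (λ.λ.0 1)) ((λ.λ.λ.0 1) (λ.λ.λ.0))
  step 3: (λ.λ.λ.0 1) (λ.λ.λ.0) (λ.λ.0 1)
  step 4: (λ.λ.0 1) (λ.λ.0 1)
  step 5: λ.0 (λ.λ.0 1)

Answer: normal form = λ.0 (λ.λ.0 1)  (in 5 steps)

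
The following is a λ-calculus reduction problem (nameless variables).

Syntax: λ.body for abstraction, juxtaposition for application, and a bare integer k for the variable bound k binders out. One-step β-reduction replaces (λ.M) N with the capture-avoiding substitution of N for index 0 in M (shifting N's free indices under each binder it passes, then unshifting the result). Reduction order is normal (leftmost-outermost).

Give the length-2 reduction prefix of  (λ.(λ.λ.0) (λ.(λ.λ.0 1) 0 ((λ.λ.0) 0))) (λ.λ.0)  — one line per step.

Answer: after 2 steps: λ.0

Working:
  start: (λ.(λ.λ.0) (λ.(λ.λ.0 1) 0 ((λ.λ.0) 0))) (λ.λ.0)
  step 1: (λ.λ.0) (λ.(λ.λ.0 1) 0 ((λ.λ.0) 0))
  step 2: λ.0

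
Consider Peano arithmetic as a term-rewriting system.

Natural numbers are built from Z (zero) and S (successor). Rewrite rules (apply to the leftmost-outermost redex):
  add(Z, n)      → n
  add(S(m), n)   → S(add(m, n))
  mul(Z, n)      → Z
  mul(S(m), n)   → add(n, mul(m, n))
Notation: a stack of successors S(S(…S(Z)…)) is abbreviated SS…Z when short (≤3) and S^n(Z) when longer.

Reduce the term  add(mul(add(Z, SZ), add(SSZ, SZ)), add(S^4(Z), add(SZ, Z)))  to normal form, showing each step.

  start: add(mul(add(Z, SZ), add(SSZ, SZ)), add(S^4(Z), add(SZ, Z)))
  step 1: add(mul(SZ, add(SSZ, SZ)), add(S^4(Z), add(SZ, Z)))
  step 2: add(add(add(SSZ, SZ), mul(Z, add(SSZ, SZ))), add(S^4(Z), add(SZ, Z)))
  step 3: add(add(S(add(SZ, SZ)), mul(Z, add(SSZ, SZ))), add(S^4(Z), add(SZ, Z)))
  step 4: add(S(add(add(SZ, SZ), mul(Z, add(SSZ, SZ)))), add(S^4(Z), add(SZ, Z)))
  step 5: S(add(add(add(SZ, SZ), mul(Z, add(SSZ, SZ))), add(S^4(Z), add(SZ, Z))))
  step 6: S(add(add(S(add(Z, SZ)), mul(Z, add(SSZ, SZ))), add(S^4(Z), add(SZ, Z))))
  step 7: S(add(S(add(add(Z, SZ), mul(Z, add(SSZ, SZ)))), add(S^4(Z), add(SZ, Z))))
  step 8: S(S(add(add(add(Z, SZ), mul(Z, add(SSZ, SZ))), add(S^4(Z), add(SZ, Z)))))
  step 9: S(S(add(add(SZ, mul(Z, add(SSZ, SZ))), add(S^4(Z), add(SZ, Z)))))
  step 10: S(S(add(S(add(Z, mul(Z, add(SSZ, SZ)))), add(S^4(Z), add(SZ, Z)))))
  step 11: S(S(S(add(add(Z, mul(Z, add(SSZ, SZ))), add(S^4(Z), add(SZ, Z))))))
  step 12: S(S(S(add(mul(Z, add(SSZ, SZ)), add(S^4(Z), add(SZ, Z))))))
  step 13: S(S(S(add(Z, add(S^4(Z), add(SZ, Z))))))
  step 14: S(S(S(add(S^4(Z), add(SZ, Z)))))
  step 15: S(S(S(S(add(SSSZ, add(SZ, Z))))))
  step 16: S(S(S(S(S(add(SSZ, add(SZ, Z)))))))
  step 17: S(S(S(S(S(S(add(SZ, add(SZ, Z))))))))
  step 18: S(S(S(S(S(S(S(add(Z, add(SZ, Z)))))))))
  step 19: S(S(S(S(S(S(S(add(SZ, Z))))))))
  step 20: S(S(S(S(S(S(S(S(add(Z, Z)))))))))
  step 21: S^8(Z)

Answer: normal form = S^8(Z)  (in 21 steps)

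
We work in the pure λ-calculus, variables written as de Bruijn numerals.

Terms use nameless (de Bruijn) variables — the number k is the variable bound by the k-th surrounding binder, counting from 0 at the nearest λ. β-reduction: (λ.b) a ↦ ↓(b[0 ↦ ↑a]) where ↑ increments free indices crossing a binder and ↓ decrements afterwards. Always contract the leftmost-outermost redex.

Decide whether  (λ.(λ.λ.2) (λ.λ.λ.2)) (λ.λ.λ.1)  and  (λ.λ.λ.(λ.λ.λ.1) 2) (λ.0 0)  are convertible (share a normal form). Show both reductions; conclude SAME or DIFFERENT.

Term A:
  start: (λ.(λ.λ.2) (λ.λ.λ.2)) (λ.λ.λ.1)
  →1  (λ.λ.λ.λ.λ.1) (λ.λ.λ.2)
  →2  λ.λ.λ.λ.1

Term B:
  start: (λ.λ.λ.(λ.λ.λ.1) 2) (λ.0 0)
  →1  λ.λ.(λ.λ.λ.1) (λ.0 0)
  →2  λ.λ.λ.λ.1

Answer: SAME — A ⇓ λ.λ.λ.λ.1, B ⇓ λ.λ.λ.λ.1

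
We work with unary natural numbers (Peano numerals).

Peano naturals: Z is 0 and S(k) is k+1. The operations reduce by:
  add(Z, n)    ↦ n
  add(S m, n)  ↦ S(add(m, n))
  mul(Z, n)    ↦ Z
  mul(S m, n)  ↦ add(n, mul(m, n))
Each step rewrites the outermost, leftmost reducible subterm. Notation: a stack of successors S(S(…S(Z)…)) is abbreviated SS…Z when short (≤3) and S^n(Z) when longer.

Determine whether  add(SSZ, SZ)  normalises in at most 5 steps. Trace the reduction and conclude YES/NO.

Answer: YES — reaches normal form SSSZ in 3 ≤ 5 steps

Working:
  start: add(SSZ, SZ)
  →1  S(add(SZ, SZ))
  →2  S(S(add(Z, SZ)))
  →3  SSSZ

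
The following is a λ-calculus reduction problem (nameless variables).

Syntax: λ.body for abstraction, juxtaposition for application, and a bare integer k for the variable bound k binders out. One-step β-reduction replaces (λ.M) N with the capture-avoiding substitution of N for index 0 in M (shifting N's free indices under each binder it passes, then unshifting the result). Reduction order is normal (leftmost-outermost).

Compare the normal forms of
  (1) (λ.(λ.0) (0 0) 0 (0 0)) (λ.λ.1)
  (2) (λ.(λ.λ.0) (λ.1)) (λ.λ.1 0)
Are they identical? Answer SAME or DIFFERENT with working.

Answer: DIFFERENT — A ⇓ λ.λ.λ.λ.1, B ⇓ λ.0

Reduction:
Term A:
  start: (λ.(λ.0) (0 0) 0 (0 0)) (λ.λ.1)
  →1  (λ.0) ((λ.λ.1) (λ.λ.1)) (λ.λ.1) ((λ.λ.1) (λ.λ.1))
  →2  (λ.λ.1) (λ.λ.1) (λ.λ.1) ((λ.λ.1) (λ.λ.1))
  →3  (λ.λ.λ.1) (λ.λ.1) ((λ.λ.1) (λ.λ.1))
  →4  (λ.λ.1) ((λ.λ.1) (λ.λ.1))
  →5  λ.(λ.λ.1) (λ.λ.1)
  →6  λ.λ.λ.λ.1

Term B:
  start: (λ.(λ.λ.0) (λ.1)) (λ.λ.1 0)
  →1  (λ.λ.0) (λ.λ.λ.1 0)
  →2  λ.0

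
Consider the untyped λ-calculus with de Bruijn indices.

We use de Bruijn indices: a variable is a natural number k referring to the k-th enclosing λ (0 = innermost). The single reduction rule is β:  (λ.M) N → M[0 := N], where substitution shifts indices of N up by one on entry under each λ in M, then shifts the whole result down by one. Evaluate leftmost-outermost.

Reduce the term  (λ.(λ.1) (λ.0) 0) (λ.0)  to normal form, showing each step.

Answer: normal form = λ.0  (in 3 steps)

Derivation:
  start: (λ.(λ.1) (λ.0) 0) (λ.0)
  →1  (λ.λ.0) (λ.0) (λ.0)
  →2  (λ.0) (λ.0)
  →3  λ.0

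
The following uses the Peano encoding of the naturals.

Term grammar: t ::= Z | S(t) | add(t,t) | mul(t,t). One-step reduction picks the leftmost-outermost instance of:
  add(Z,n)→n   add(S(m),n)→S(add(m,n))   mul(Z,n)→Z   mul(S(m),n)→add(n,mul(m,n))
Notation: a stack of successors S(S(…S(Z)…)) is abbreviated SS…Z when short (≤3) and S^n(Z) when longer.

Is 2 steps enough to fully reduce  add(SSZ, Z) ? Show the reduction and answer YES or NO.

Answer: NO — after 2 steps the term is S(S(add(Z, Z))), not yet normal

Working:
  start: add(SSZ, Z)
  step 1: S(add(SZ, Z))
  step 2: S(S(add(Z, Z)))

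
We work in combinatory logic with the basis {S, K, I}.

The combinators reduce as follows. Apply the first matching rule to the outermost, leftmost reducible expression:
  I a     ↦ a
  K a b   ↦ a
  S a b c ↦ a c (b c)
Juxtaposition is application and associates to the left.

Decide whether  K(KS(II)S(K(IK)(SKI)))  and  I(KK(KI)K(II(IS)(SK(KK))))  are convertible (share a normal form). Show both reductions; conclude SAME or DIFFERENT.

Answer: DIFFERENT — A ⇓ K(SSK), B ⇓ K

Derivation:
Term A:
  start: K(KS(II)S(K(IK)(SKI)))
  →1  K(SS(K(IK)(SKI)))
  →2  K(SS(IK))
  →3  K(SSK)

Term B:
  start: I(KK(KI)K(II(IS)(SK(KK))))
  →1  KK(KI)K(II(IS)(SK(KK)))
  →2  KK(II(IS)(SK(KK)))
  →3  K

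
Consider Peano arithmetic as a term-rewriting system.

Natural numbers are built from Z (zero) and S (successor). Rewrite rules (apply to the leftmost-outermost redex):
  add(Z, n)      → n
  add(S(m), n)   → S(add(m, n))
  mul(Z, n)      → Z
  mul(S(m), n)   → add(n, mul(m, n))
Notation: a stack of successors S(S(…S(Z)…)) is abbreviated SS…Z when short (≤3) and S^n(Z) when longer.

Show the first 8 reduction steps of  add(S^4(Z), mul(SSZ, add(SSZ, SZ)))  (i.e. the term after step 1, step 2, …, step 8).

Answer: after 8 steps: S(S(S(S(S(add(add(SZ, SZ), mul(SZ, add(SSZ, SZ))))))))

Reduction:
  start: add(S^4(Z), mul(SSZ, add(SSZ, SZ)))
  [1] S(add(SSSZ, mul(SSZ, add(SSZ, SZ))))
  [2] S(S(add(SSZ, mul(SSZ, add(SSZ, SZ)))))
  [3] S(S(S(add(SZ, mul(SSZ, add(SSZ, SZ))))))
  [4] S(S(S(S(add(Z, mul(SSZ, add(SSZ, SZ)))))))
  [5] S(S(S(S(mul(SSZ, add(SSZ, SZ))))))
  [6] S(S(S(S(add(add(SSZ, SZ), mul(SZ, add(SSZ, SZ)))))))
  [7] S(S(S(S(add(S(add(SZ, SZ)), mul(SZ, add(SSZ, SZ)))))))
  [8] S(S(S(S(S(add(add(SZ, SZ), mul(SZ, add(SSZ, SZ))))))))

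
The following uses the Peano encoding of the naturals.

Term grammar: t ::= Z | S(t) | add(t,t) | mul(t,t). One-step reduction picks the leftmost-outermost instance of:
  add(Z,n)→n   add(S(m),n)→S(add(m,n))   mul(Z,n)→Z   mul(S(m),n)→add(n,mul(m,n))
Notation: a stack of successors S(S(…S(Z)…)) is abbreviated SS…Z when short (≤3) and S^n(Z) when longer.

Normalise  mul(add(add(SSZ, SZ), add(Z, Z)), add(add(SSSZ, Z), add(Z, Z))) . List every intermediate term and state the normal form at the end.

Answer: normal form = S^9(Z)  (in 51 steps)

Working:
  start: mul(add(add(SSZ, SZ), add(Z, Z)), add(add(SSSZ, Z), add(Z, Z)))
  →1  mul(add(S(add(SZ, SZ)), add(Z, Z)), add(add(SSSZ, Z), add(Z, Z)))
  →2  mul(S(add(add(SZ, SZ), add(Z, Z))), add(add(SSSZ, Z), add(Z, Z)))
  →3  add(add(add(SSSZ, Z), add(Z, Z)), mul(add(add(SZ, SZ), add(Z, Z)), add(add(SSSZ, Z), add(Z, Z))))
  →4  add(add(S(add(SSZ, Z)), add(Z, Z)), mul(add(add(SZ, SZ), add(Z, Z)), add(add(SSSZ, Z), add(Z, Z))))
  →5  add(S(add(add(SSZ, Z), add(Z, Z))), mul(add(add(SZ, SZ), add(Z, Z)), add(add(SSSZ, Z), add(Z, Z))))
  →6  S(add(add(add(SSZ, Z), add(Z, Z)), mul(add(add(SZ, SZ), add(Z, Z)), add(add(SSSZ, Z), add(Z, Z)))))
  →7  S(add(add(S(add(SZ, Z)), add(Z, Z)), mul(add(add(SZ, SZ), add(Z, Z)), add(add(SSSZ, Z), add(Z, Z)))))
  →8  S(add(S(add(add(SZ, Z), add(Z, Z))), mul(add(add(SZ, SZ), add(Z, Z)), add(add(SSSZ, Z), add(Z, Z)))))
  →9  S(S(add(add(add(SZ, Z), add(Z, Z)), mul(add(add(SZ, SZ), add(Z, Z)), add(add(SSSZ, Z), add(Z, Z))))))
  →10  S(S(add(add(S(add(Z, Z)), add(Z, Z)), mul(add(add(SZ, SZ), add(Z, Z)), add(add(SSSZ, Z), add(Z, Z))))))
  →11  S(S(add(S(add(add(Z, Z), add(Z, Z))), mul(add(add(SZ, SZ), add(Z, Z)), add(add(SSSZ, Z), add(Z, Z))))))
  →12  S(S(S(add(add(add(Z, Z), add(Z, Z)), mul(add(add(SZ, SZ), add(Z, Z)), add(add(SSSZ, Z), add(Z, Z)))))))
  →13  S(S(S(add(add(Z, add(Z, Z)), mul(add(add(SZ, SZ), add(Z, Z)), add(add(SSSZ, Z), add(Z, Z)))))))
  →14  S(S(S(add(add(Z, Z), mul(add(add(SZ, SZ), add(Z, Z)), add(add(SSSZ, Z), add(Z, Z)))))))
  →15  S(S(S(add(Z, mul(add(add(SZ, SZ), add(Z, Z)), add(add(SSSZ, Z), add(Z, Z)))))))
  →16  S(S(S(mul(add(add(SZ, SZ), add(Z, Z)), add(add(SSSZ, Z), add(Z, Z))))))
  →17  S(S(S(mul(add(S(add(Z, SZ)), add(Z, Z)), add(add(SSSZ, Z), add(Z, Z))))))
  →18  S(S(S(mul(S(add(add(Z, SZ), add(Z, Z))), add(add(SSSZ, Z), add(Z, Z))))))
  →19  S(S(S(add(add(add(SSSZ, Z), add(Z, Z)), mul(add(add(Z, SZ), add(Z, Z)), add(add(SSSZ, Z), add(Z, Z)))))))
  →20  S(S(S(add(add(S(add(SSZ, Z)), add(Z, Z)), mul(add(add(Z, SZ), add(Z, Z)), add(add(SSSZ, Z), add(Z, Z)))))))
  →21  S(S(S(add(S(add(add(SSZ, Z), add(Z, Z))), mul(add(add(Z, SZ), add(Z, Z)), add(add(SSSZ, Z), add(Z, Z)))))))
  →22  S(S(S(S(add(add(add(SSZ, Z), add(Z, Z)), mul(add(add(Z, SZ), add(Z, Z)), add(add(SSSZ, Z), add(Z, Z))))))))
  →23  S(S(S(S(add(add(S(add(SZ, Z)), add(Z, Z)), mul(add(add(Z, SZ), add(Z, Z)), add(add(SSSZ, Z), add(Z, Z))))))))
  →24  S(S(S(S(add(S(add(add(SZ, Z), add(Z, Z))), mul(add(add(Z, SZ), add(Z, Z)), add(add(SSSZ, Z), add(Z, Z))))))))
  →25  S(S(S(S(S(add(add(add(SZ, Z), add(Z, Z)), mul(add(add(Z, SZ), add(Z, Z)), add(add(SSSZ, Z), add(Z, Z)))))))))
  →26  S(S(S(S(S(add(add(S(add(Z, Z)), add(Z, Z)), mul(add(add(Z, SZ), add(Z, Z)), add(add(SSSZ, Z), add(Z, Z)))))))))
  →27  S(S(S(S(S(add(S(add(add(Z, Z), add(Z, Z))), mul(add(add(Z, SZ), add(Z, Z)), add(add(SSSZ, Z), add(Z, Z)))))))))
  →28  S(S(S(S(S(S(add(add(add(Z, Z), add(Z, Z)), mul(add(add(Z, SZ), add(Z, Z)), add(add(SSSZ, Z), add(Z, Z))))))))))
  →29  S(S(S(S(S(S(add(add(Z, add(Z, Z)), mul(add(add(Z, SZ), add(Z, Z)), add(add(SSSZ, Z), add(Z, Z))))))))))
  →30  S(S(S(S(S(S(add(add(Z, Z), mul(add(add(Z, SZ), add(Z, Z)), add(add(SSSZ, Z), add(Z, Z))))))))))
  →31  S(S(S(S(S(S(add(Z, mul(add(add(Z, SZ), add(Z, Z)), add(add(SSSZ, Z), add(Z, Z))))))))))
  →32  S(S(S(S(S(S(mul(add(add(Z, SZ), add(Z, Z)), add(add(SSSZ, Z), add(Z, Z)))))))))
  →33  S(S(S(S(S(S(mul(add(SZ, add(Z, Z)), add(add(SSSZ, Z), add(Z, Z)))))))))
  →34  S(S(S(S(S(S(mul(S(add(Z, add(Z, Z))), add(add(SSSZ, Z), add(Z, Z)))))))))
  →35  S(S(S(S(S(S(add(add(add(SSSZ, Z), add(Z, Z)), mul(add(Z, add(Z, Z)), add(add(SSSZ, Z), add(Z, Z))))))))))
  →36  S(S(S(S(S(S(add(add(S(add(SSZ, Z)), add(Z, Z)), mul(add(Z, add(Z, Z)), add(add(SSSZ, Z), add(Z, Z))))))))))
  →37  S(S(S(S(S(S(add(S(add(add(SSZ, Z), add(Z, Z))), mul(add(Z, add(Z, Z)), add(add(SSSZ, Z), add(Z, Z))))))))))
  →38  S(S(S(S(S(S(S(add(add(add(SSZ, Z), add(Z, Z)), mul(add(Z, add(Z, Z)), add(add(SSSZ, Z), add(Z, Z)))))))))))
  →39  S(S(S(S(S(S(S(add(add(S(add(SZ, Z)), add(Z, Z)), mul(add(Z, add(Z, Z)), add(add(SSSZ, Z), add(Z, Z)))))))))))
  →40  S(S(S(S(S(S(S(add(S(add(add(SZ, Z), add(Z, Z))), mul(add(Z, add(Z, Z)), add(add(SSSZ, Z), add(Z, Z)))))))))))
  →41  S(S(S(S(S(S(S(S(add(add(add(SZ, Z), add(Z, Z)), mul(add(Z, add(Z, Z)), add(add(SSSZ, Z), add(Z, Z))))))))))))
  →42  S(S(S(S(S(S(S(S(add(add(S(add(Z, Z)), add(Z, Z)), mul(add(Z, add(Z, Z)), add(add(SSSZ, Z), add(Z, Z))))))))))))
  →43  S(S(S(S(S(S(S(S(add(S(add(add(Z, Z), add(Z, Z))), mul(add(Z, add(Z, Z)), add(add(SSSZ, Z), add(Z, Z))))))))))))
  →44  S(S(S(S(S(S(S(S(S(add(add(add(Z, Z), add(Z, Z)), mul(add(Z, add(Z, Z)), add(add(SSSZ, Z), add(Z, Z)))))))))))))
  →45  S(S(S(S(S(S(S(S(S(add(add(Z, add(Z, Z)), mul(add(Z, add(Z, Z)), add(add(SSSZ, Z), add(Z, Z)))))))))))))
  →46  S(S(S(S(S(S(S(S(S(add(add(Z, Z), mul(add(Z, add(Z, Z)), add(add(SSSZ, Z), add(Z, Z)))))))))))))
  →47  S(S(S(S(S(S(S(S(S(add(Z, mul(add(Z, add(Z, Z)), add(add(SSSZ, Z), add(Z, Z)))))))))))))
  →48  S(S(S(S(S(S(S(S(S(mul(add(Z, add(Z, Z)), add(add(SSSZ, Z), add(Z, Z))))))))))))
  →49  S(S(S(S(S(S(S(S(S(mul(add(Z, Z), add(add(SSSZ, Z), add(Z, Z))))))))))))
  →50  S(S(S(S(S(S(S(S(S(mul(Z, add(add(SSSZ, Z), add(Z, Z))))))))))))
  →51  S^9(Z)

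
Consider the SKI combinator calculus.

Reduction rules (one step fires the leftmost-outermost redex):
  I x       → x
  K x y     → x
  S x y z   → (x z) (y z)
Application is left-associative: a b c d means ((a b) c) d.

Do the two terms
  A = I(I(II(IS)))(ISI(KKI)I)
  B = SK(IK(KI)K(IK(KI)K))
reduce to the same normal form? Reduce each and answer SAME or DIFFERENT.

Term A:
  start: I(I(II(IS)))(ISI(KKI)I)
  →1  I(II(IS))(ISI(KKI)I)
  →2  II(IS)(ISI(KKI)I)
  →3  I(IS)(ISI(KKI)I)
  →4  IS(ISI(KKI)I)
  →5  S(ISI(KKI)I)
  →6  S(SI(KKI)I)
  →7  S(II(KKII))
  →8  S(I(KKII))
  →9  S(KKII)
  →10  S(KI)

Term B:
  start: SK(IK(KI)K(IK(KI)K))
  →1  SK(K(KI)K(IK(KI)K))
  →2  SK(KI(IK(KI)K))
  →3  SKI

Answer: DIFFERENT — A ⇓ S(KI), B ⇓ SKI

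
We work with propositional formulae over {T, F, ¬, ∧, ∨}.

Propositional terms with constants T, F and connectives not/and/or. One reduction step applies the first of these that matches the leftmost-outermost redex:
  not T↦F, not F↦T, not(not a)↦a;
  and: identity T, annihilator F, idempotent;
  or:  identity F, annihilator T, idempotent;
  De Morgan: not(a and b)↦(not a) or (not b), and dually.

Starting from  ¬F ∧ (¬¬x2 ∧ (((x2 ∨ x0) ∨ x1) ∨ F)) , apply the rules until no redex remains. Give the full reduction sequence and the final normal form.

  start: ¬F ∧ (¬¬x2 ∧ (((x2 ∨ x0) ∨ x1) ∨ F))
  [1] T ∧ (¬¬x2 ∧ (((x2 ∨ x0) ∨ x1) ∨ F))
  [2] ¬¬x2 ∧ (((x2 ∨ x0) ∨ x1) ∨ F)
  [3] x2 ∧ (((x2 ∨ x0) ∨ x1) ∨ F)
  [4] x2 ∧ ((x2 ∨ x0) ∨ x1)

Answer: normal form = x2 ∧ ((x2 ∨ x0) ∨ x1)  (in 4 steps)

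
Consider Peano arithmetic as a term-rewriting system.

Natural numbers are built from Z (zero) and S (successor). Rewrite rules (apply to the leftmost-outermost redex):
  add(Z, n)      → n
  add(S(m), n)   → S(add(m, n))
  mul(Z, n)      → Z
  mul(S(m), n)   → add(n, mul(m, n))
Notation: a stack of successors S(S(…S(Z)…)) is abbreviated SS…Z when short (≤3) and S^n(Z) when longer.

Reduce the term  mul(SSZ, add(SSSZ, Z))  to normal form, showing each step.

Answer: normal form = S^6(Z)  (in 19 steps)

Working:
  start: mul(SSZ, add(SSSZ, Z))
  →1  add(add(SSSZ, Z), mul(SZ, add(SSSZ, Z)))
  →2  add(S(add(SSZ, Z)), mul(SZ, add(SSSZ, Z)))
  →3  S(add(add(SSZ, Z), mul(SZ, add(SSSZ, Z))))
  →4  S(add(S(add(SZ, Z)), mul(SZ, add(SSSZ, Z))))
  →5  S(S(add(add(SZ, Z), mul(SZ, add(SSSZ, Z)))))
  →6  S(S(add(S(add(Z, Z)), mul(SZ, add(SSSZ, Z)))))
  →7  S(S(S(add(add(Z, Z), mul(SZ, add(SSSZ, Z))))))
  →8  S(S(S(add(Z, mul(SZ, add(SSSZ, Z))))))
  →9  S(S(S(mul(SZ, add(SSSZ, Z)))))
  →10  S(S(S(add(add(SSSZ, Z), mul(Z, add(SSSZ, Z))))))
  →11  S(S(S(add(S(add(SSZ, Z)), mul(Z, add(SSSZ, Z))))))
  →12  S(S(S(S(add(add(SSZ, Z), mul(Z, add(SSSZ, Z)))))))
  →13  S(S(S(S(add(S(add(SZ, Z)), mul(Z, add(SSSZ, Z)))))))
  →14  S(S(S(S(S(add(add(SZ, Z), mul(Z, add(SSSZ, Z))))))))
  →15  S(S(S(S(S(add(S(add(Z, Z)), mul(Z, add(SSSZ, Z))))))))
  →16  S(S(S(S(S(S(add(add(Z, Z), mul(Z, add(SSSZ, Z)))))))))
  →17  S(S(S(S(S(S(add(Z, mul(Z, add(SSSZ, Z)))))))))
  →18  S(S(S(S(S(S(mul(Z, add(SSSZ, Z))))))))
  →19  S^6(Z)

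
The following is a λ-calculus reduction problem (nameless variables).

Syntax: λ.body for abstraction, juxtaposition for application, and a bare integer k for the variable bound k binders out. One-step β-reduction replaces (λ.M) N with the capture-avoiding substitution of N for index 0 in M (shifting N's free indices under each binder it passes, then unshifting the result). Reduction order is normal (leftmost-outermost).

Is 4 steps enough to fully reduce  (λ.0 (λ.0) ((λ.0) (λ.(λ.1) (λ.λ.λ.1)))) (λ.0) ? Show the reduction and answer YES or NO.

Answer: NO — after 4 steps the term is λ.(λ.1) (λ.λ.λ.1), not yet normal

Working:
  start: (λ.0 (λ.0) ((λ.0) (λ.(λ.1) (λ.λ.λ.1)))) (λ.0)
  step 1: (λ.0) (λ.0) ((λ.0) (λ.(λ.1) (λ.λ.λ.1)))
  step 2: (λ.0) ((λ.0) (λ.(λ.1) (λ.λ.λ.1)))
  step 3: (λ.0) (λ.(λ.1) (λ.λ.λ.1))
  step 4: λ.(λ.1) (λ.λ.λ.1)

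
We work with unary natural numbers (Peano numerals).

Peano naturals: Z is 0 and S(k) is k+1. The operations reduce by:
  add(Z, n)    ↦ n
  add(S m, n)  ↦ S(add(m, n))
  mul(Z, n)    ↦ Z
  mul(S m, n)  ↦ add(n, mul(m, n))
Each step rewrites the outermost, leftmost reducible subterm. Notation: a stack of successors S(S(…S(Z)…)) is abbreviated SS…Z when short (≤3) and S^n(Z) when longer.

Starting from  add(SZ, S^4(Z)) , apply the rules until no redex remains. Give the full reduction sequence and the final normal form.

  start: add(SZ, S^4(Z))
  →1  S(add(Z, S^4(Z)))
  →2  S^5(Z)

Answer: normal form = S^5(Z)  (in 2 steps)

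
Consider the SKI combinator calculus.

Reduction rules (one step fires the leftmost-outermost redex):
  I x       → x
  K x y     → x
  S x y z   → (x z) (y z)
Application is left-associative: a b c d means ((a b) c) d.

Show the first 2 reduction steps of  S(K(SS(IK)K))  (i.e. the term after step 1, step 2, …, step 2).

  start: S(K(SS(IK)K))
  step 1: S(K(SK(IKK)))
  step 2: S(K(SK(KK)))

Answer: after 2 steps: S(K(SK(KK)))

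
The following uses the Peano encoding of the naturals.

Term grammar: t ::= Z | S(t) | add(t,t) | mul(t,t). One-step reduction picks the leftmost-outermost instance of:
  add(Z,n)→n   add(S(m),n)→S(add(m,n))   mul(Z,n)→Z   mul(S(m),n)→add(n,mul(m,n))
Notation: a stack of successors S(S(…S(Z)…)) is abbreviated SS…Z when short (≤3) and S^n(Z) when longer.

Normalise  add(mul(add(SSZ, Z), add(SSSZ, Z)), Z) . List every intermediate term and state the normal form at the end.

  start: add(mul(add(SSZ, Z), add(SSSZ, Z)), Z)
  →1  add(mul(S(add(SZ, Z)), add(SSSZ, Z)), Z)
  →2  add(add(add(SSSZ, Z), mul(add(SZ, Z), add(SSSZ, Z))), Z)
  →3  add(add(S(add(SSZ, Z)), mul(add(SZ, Z), add(SSSZ, Z))), Z)
  →4  add(S(add(add(SSZ, Z), mul(add(SZ, Z), add(SSSZ, Z)))), Z)
  →5  S(add(add(add(SSZ, Z), mul(add(SZ, Z), add(SSSZ, Z))), Z))
  →6  S(add(add(S(add(SZ, Z)), mul(add(SZ, Z), add(SSSZ, Z))), Z))
  →7  S(add(S(add(add(SZ, Z), mul(add(SZ, Z), add(SSSZ, Z)))), Z))
  →8  S(S(add(add(add(SZ, Z), mul(add(SZ, Z), add(SSSZ, Z))), Z)))
  →9  S(S(add(add(S(add(Z, Z)), mul(add(SZ, Z), add(SSSZ, Z))), Z)))
  →10  S(S(add(S(add(add(Z, Z), mul(add(SZ, Z), add(SSSZ, Z)))), Z)))
  →11  S(S(S(add(add(add(Z, Z), mul(add(SZ, Z), add(SSSZ, Z))), Z))))
  →12  S(S(S(add(add(Z, mul(add(SZ, Z), add(SSSZ, Z))), Z))))
  →13  S(S(S(add(mul(add(SZ, Z), add(SSSZ, Z)), Z))))
  →14  S(S(S(add(mul(S(add(Z, Z)), add(SSSZ, Z)), Z))))
  →15  S(S(S(add(add(add(SSSZ, Z), mul(add(Z, Z), add(SSSZ, Z))), Z))))
  →16  S(S(S(add(add(S(add(SSZ, Z)), mul(add(Z, Z), add(SSSZ, Z))), Z))))
  →17  S(S(S(add(S(add(add(SSZ, Z), mul(add(Z, Z), add(SSSZ, Z)))), Z))))
  →18  S(S(S(S(add(add(add(SSZ, Z), mul(add(Z, Z), add(SSSZ, Z))), Z)))))
  →19  S(S(S(S(add(add(S(add(SZ, Z)), mul(add(Z, Z), add(SSSZ, Z))), Z)))))
  →20  S(S(S(S(add(S(add(add(SZ, Z), mul(add(Z, Z), add(SSSZ, Z)))), Z)))))
  →21  S(S(S(S(S(add(add(add(SZ, Z), mul(add(Z, Z), add(SSSZ, Z))), Z))))))
  →22  S(S(S(S(S(add(add(S(add(Z, Z)), mul(add(Z, Z), add(SSSZ, Z))), Z))))))
  →23  S(S(S(S(S(add(S(add(add(Z, Z), mul(add(Z, Z), add(SSSZ, Z)))), Z))))))
  →24  S(S(S(S(S(S(add(add(add(Z, Z), mul(add(Z, Z), add(SSSZ, Z))), Z)))))))
  →25  S(S(S(S(S(S(add(add(Z, mul(add(Z, Z), add(SSSZ, Z))), Z)))))))
  →26  S(S(S(S(S(S(add(mul(add(Z, Z), add(SSSZ, Z)), Z)))))))
  →27  S(S(S(S(S(S(add(mul(Z, add(SSSZ, Z)), Z)))))))
  →28  S(S(S(S(S(S(add(Z, Z)))))))
  →29  S^6(Z)

Answer: normal form = S^6(Z)  (in 29 steps)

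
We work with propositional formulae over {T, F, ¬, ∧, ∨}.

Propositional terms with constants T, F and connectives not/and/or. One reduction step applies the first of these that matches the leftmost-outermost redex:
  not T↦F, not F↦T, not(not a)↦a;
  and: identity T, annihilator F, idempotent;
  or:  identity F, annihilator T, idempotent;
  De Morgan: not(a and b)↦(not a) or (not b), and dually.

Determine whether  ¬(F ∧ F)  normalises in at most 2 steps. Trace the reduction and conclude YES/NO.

  start: ¬(F ∧ F)
  step 1: ¬F ∨ ¬F
  step 2: ¬F

Answer: NO — after 2 steps the term is ¬F, not yet normal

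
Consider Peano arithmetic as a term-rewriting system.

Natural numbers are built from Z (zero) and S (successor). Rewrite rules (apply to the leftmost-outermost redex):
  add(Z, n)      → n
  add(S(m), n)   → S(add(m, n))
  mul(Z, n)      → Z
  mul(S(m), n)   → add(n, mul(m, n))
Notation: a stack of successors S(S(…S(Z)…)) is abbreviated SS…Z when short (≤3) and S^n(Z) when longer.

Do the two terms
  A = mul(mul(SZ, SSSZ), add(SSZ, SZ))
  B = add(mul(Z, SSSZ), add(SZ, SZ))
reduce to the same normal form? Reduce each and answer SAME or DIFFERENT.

Answer: DIFFERENT — A ⇓ S^9(Z), B ⇓ SSZ

Derivation:
Term A:
  start: mul(mul(SZ, SSSZ), add(SSZ, SZ))
  →1  mul(add(SSSZ, mul(Z, SSSZ)), add(SSZ, SZ))
  →2  mul(S(add(SSZ, mul(Z, SSSZ))), add(SSZ, SZ))
  →3  add(add(SSZ, SZ), mul(add(SSZ, mul(Z, SSSZ)), add(SSZ, SZ)))
  →4  add(S(add(SZ, SZ)), mul(add(SSZ, mul(Z, SSSZ)), add(SSZ, SZ)))
  →5  S(add(add(SZ, SZ), mul(add(SSZ, mul(Z, SSSZ)), add(SSZ, SZ))))
  →6  S(add(S(add(Z, SZ)), mul(add(SSZ, mul(Z, SSSZ)), add(SSZ, SZ))))
  →7  S(S(add(add(Z, SZ), mul(add(SSZ, mul(Z, SSSZ)), add(SSZ, SZ)))))
  →8  S(S(add(SZ, mul(add(SSZ, mul(Z, SSSZ)), add(SSZ, SZ)))))
  →9  S(S(S(add(Z, mul(add(SSZ, mul(Z, SSSZ)), add(SSZ, SZ))))))
  →10  S(S(S(mul(add(SSZ, mul(Z, SSSZ)), add(SSZ, SZ)))))
  →11  S(S(S(mul(S(add(SZ, mul(Z, SSSZ))), add(SSZ, SZ)))))
  →12  S(S(S(add(add(SSZ, SZ), mul(add(SZ, mul(Z, SSSZ)), add(SSZ, SZ))))))
  →13  S(S(S(add(S(add(SZ, SZ)), mul(add(SZ, mul(Z, SSSZ)), add(SSZ, SZ))))))
  →14  S(S(S(S(add(add(SZ, SZ), mul(add(SZ, mul(Z, SSSZ)), add(SSZ, SZ)))))))
  →15  S(S(S(S(add(S(add(Z, SZ)), mul(add(SZ, mul(Z, SSSZ)), add(SSZ, SZ)))))))
  →16  S(S(S(S(S(add(add(Z, SZ), mul(add(SZ, mul(Z, SSSZ)), add(SSZ, SZ))))))))
  →17  S(S(S(S(S(add(SZ, mul(add(SZ, mul(Z, SSSZ)), add(SSZ, SZ))))))))
  →18  S(S(S(S(S(S(add(Z, mul(add(SZ, mul(Z, SSSZ)), add(SSZ, SZ)))))))))
  →19  S(S(S(S(S(S(mul(add(SZ, mul(Z, SSSZ)), add(SSZ, SZ))))))))
  →20  S(S(S(S(S(S(mul(S(add(Z, mul(Z, SSSZ))), add(SSZ, SZ))))))))
  →21  S(S(S(S(S(S(add(add(SSZ, SZ), mul(add(Z, mul(Z, SSSZ)), add(SSZ, SZ)))))))))
  →22  S(S(S(S(S(S(add(S(add(SZ, SZ)), mul(add(Z, mul(Z, SSSZ)), add(SSZ, SZ)))))))))
  →23  S(S(S(S(S(S(S(add(add(SZ, SZ), mul(add(Z, mul(Z, SSSZ)), add(SSZ, SZ))))))))))
  →24  S(S(S(S(S(S(S(add(S(add(Z, SZ)), mul(add(Z, mul(Z, SSSZ)), add(SSZ, SZ))))))))))
  →25  S(S(S(S(S(S(S(S(add(add(Z, SZ), mul(add(Z, mul(Z, SSSZ)), add(SSZ, SZ)))))))))))
  →26  S(S(S(S(S(S(S(S(add(SZ, mul(add(Z, mul(Z, SSSZ)), add(SSZ, SZ)))))))))))
  →27  S(S(S(S(S(S(S(S(S(add(Z, mul(add(Z, mul(Z, SSSZ)), add(SSZ, SZ))))))))))))
  →28  S(S(S(S(S(S(S(S(S(mul(add(Z, mul(Z, SSSZ)), add(SSZ, SZ)))))))))))
  →29  S(S(S(S(S(S(S(S(S(mul(mul(Z, SSSZ), add(SSZ, SZ)))))))))))
  →30  S(S(S(S(S(S(S(S(S(mul(Z, add(SSZ, SZ)))))))))))
  →31  S^9(Z)

Term B:
  start: add(mul(Z, SSSZ), add(SZ, SZ))
  →1  add(Z, add(SZ, SZ))
  →2  add(SZ, SZ)
  →3  S(add(Z, SZ))
  →4  SSZ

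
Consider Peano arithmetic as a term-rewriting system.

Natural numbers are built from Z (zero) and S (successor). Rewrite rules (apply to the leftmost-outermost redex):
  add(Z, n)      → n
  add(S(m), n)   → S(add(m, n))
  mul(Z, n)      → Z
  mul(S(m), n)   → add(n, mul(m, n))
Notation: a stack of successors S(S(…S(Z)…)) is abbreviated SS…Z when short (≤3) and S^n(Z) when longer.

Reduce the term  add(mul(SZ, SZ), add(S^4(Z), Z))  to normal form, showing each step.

  start: add(mul(SZ, SZ), add(S^4(Z), Z))
  →1  add(add(SZ, mul(Z, SZ)), add(S^4(Z), Z))
  →2  add(S(add(Z, mul(Z, SZ))), add(S^4(Z), Z))
  →3  S(add(add(Z, mul(Z, SZ)), add(S^4(Z), Z)))
  →4  S(add(mul(Z, SZ), add(S^4(Z), Z)))
  →5  S(add(Z, add(S^4(Z), Z)))
  →6  S(add(S^4(Z), Z))
  →7  S(S(add(SSSZ, Z)))
  →8  S(S(S(add(SSZ, Z))))
  →9  S(S(S(S(add(SZ, Z)))))
  →10  S(S(S(S(S(add(Z, Z))))))
  →11  S^5(Z)

Answer: normal form = S^5(Z)  (in 11 steps)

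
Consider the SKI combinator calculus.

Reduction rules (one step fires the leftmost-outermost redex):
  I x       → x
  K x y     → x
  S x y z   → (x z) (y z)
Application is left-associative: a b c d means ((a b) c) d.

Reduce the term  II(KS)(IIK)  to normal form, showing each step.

Answer: normal form = S  (in 3 steps)

Derivation:
  start: II(KS)(IIK)
  step 1: I(KS)(IIK)
  step 2: KS(IIK)
  step 3: S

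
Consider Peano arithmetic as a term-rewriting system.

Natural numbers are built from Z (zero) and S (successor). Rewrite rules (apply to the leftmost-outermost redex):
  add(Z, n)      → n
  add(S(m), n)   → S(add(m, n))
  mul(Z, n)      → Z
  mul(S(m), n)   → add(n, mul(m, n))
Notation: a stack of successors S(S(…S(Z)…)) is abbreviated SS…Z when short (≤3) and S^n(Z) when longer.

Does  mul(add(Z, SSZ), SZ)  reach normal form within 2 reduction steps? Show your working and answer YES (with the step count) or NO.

  start: mul(add(Z, SSZ), SZ)
  step 1: mul(SSZ, SZ)
  step 2: add(SZ, mul(SZ, SZ))

Answer: NO — after 2 steps the term is add(SZ, mul(SZ, SZ)), not yet normal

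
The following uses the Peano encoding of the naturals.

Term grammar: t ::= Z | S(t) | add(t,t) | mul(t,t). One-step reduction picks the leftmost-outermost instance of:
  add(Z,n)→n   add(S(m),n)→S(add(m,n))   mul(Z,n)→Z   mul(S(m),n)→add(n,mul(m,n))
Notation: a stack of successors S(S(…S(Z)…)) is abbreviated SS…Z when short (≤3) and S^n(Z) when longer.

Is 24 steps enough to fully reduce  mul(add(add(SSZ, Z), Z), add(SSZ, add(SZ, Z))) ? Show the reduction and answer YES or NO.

  start: mul(add(add(SSZ, Z), Z), add(SSZ, add(SZ, Z)))
  →1  mul(add(S(add(SZ, Z)), Z), add(SSZ, add(SZ, Z)))
  →2  mul(S(add(add(SZ, Z), Z)), add(SSZ, add(SZ, Z)))
  →3  add(add(SSZ, add(SZ, Z)), mul(add(add(SZ, Z), Z), add(SSZ, add(SZ, Z))))
  →4  add(S(add(SZ, add(SZ, Z))), mul(add(add(SZ, Z), Z), add(SSZ, add(SZ, Z))))
  →5  S(add(add(SZ, add(SZ, Z)), mul(add(add(SZ, Z), Z), add(SSZ, add(SZ, Z)))))
  →6  S(add(S(add(Z, add(SZ, Z))), mul(add(add(SZ, Z), Z), add(SSZ, add(SZ, Z)))))
  →7  S(S(add(add(Z, add(SZ, Z)), mul(add(add(SZ, Z), Z), add(SSZ, add(SZ, Z))))))
  →8  S(S(add(add(SZ, Z), mul(add(add(SZ, Z), Z), add(SSZ, add(SZ, Z))))))
  →9  S(S(add(S(add(Z, Z)), mul(add(add(SZ, Z), Z), add(SSZ, add(SZ, Z))))))
  →10  S(S(S(add(add(Z, Z), mul(add(add(SZ, Z), Z), add(SSZ, add(SZ, Z)))))))
  →11  S(S(S(add(Z, mul(add(add(SZ, Z), Z), add(SSZ, add(SZ, Z)))))))
  →12  S(S(S(mul(add(add(SZ, Z), Z), add(SSZ, add(SZ, Z))))))
  →13  S(S(S(mul(add(S(add(Z, Z)), Z), add(SSZ, add(SZ, Z))))))
  →14  S(S(S(mul(S(add(add(Z, Z), Z)), add(SSZ, add(SZ, Z))))))
  →15  S(S(S(add(add(SSZ, add(SZ, Z)), mul(add(add(Z, Z), Z), add(SSZ, add(SZ, Z)))))))
  →16  S(S(S(add(S(add(SZ, add(SZ, Z))), mul(add(add(Z, Z), Z), add(SSZ, add(SZ, Z)))))))
  →17  S(S(S(S(add(add(SZ, add(SZ, Z)), mul(add(add(Z, Z), Z), add(SSZ, add(SZ, Z))))))))
  →18  S(S(S(S(add(S(add(Z, add(SZ, Z))), mul(add(add(Z, Z), Z), add(SSZ, add(SZ, Z))))))))
  →19  S(S(S(S(S(add(add(Z, add(SZ, Z)), mul(add(add(Z, Z), Z), add(SSZ, add(SZ, Z)))))))))
  →20  S(S(S(S(S(add(add(SZ, Z), mul(add(add(Z, Z), Z), add(SSZ, add(SZ, Z)))))))))
  →21  S(S(S(S(S(add(S(add(Z, Z)), mul(add(add(Z, Z), Z), add(SSZ, add(SZ, Z)))))))))
  →22  S(S(S(S(S(S(add(add(Z, Z), mul(add(add(Z, Z), Z), add(SSZ, add(SZ, Z))))))))))
  →23  S(S(S(S(S(S(add(Z, mul(add(add(Z, Z), Z), add(SSZ, add(SZ, Z))))))))))
  →24  S(S(S(S(S(S(mul(add(add(Z, Z), Z), add(SSZ, add(SZ, Z)))))))))

Answer: NO — after 24 steps the term is S(S(S(S(S(S(mul(add(add(Z, Z), Z), add(SSZ, add(SZ, Z))))))))), not yet normal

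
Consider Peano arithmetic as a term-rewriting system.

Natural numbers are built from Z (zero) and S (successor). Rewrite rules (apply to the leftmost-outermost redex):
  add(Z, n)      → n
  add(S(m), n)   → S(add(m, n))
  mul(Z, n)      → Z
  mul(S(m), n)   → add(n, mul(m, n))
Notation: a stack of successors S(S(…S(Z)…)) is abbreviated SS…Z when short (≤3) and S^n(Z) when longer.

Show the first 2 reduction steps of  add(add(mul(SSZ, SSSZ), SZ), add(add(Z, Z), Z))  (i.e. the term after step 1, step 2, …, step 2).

Answer: after 2 steps: add(add(S(add(SSZ, mul(SZ, SSSZ))), SZ), add(add(Z, Z), Z))

Reduction:
  start: add(add(mul(SSZ, SSSZ), SZ), add(add(Z, Z), Z))
  step 1: add(add(add(SSSZ, mul(SZ, SSSZ)), SZ), add(add(Z, Z), Z))
  step 2: add(add(S(add(SSZ, mul(SZ, SSSZ))), SZ), add(add(Z, Z), Z))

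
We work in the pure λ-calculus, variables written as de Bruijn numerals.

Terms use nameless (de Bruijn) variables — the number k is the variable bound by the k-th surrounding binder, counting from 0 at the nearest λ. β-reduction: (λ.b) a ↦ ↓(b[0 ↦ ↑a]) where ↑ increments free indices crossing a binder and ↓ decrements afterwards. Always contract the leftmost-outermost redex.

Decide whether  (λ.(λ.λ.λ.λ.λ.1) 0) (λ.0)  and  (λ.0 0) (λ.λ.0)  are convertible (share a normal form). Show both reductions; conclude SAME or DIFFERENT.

Answer: DIFFERENT — A ⇓ λ.λ.λ.λ.1, B ⇓ λ.0

Derivation:
Term A:
  start: (λ.(λ.λ.λ.λ.λ.1) 0) (λ.0)
  [1] (λ.λ.λ.λ.λ.1) (λ.0)
  [2] λ.λ.λ.λ.1

Term B:
  start: (λ.0 0) (λ.λ.0)
  [1] (λ.λ.0) (λ.λ.0)
  [2] λ.0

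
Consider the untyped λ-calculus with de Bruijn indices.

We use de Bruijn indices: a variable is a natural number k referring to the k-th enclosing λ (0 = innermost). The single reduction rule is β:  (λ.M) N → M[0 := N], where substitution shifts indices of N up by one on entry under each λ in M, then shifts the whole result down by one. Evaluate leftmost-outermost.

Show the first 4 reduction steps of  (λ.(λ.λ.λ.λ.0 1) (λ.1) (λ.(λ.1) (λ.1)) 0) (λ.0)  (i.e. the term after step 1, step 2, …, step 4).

Answer: after 4 steps: λ.0 (λ.0)

Working:
  start: (λ.(λ.λ.λ.λ.0 1) (λ.1) (λ.(λ.1) (λ.1)) 0) (λ.0)
  [1] (λ.λ.λ.λ.0 1) (λ.λ.0) (λ.(λ.1) (λ.1)) (λ.0)
  [2] (λ.λ.λ.0 1) (λ.(λ.1) (λ.1)) (λ.0)
  [3] (λ.λ.0 1) (λ.0)
  [4] λ.0 (λ.0)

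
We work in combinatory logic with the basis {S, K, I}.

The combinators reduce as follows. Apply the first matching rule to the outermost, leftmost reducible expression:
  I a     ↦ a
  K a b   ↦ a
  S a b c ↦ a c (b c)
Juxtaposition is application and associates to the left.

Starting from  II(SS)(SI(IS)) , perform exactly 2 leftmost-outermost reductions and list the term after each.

  start: II(SS)(SI(IS))
  [1] I(SS)(SI(IS))
  [2] SS(SI(IS))

Answer: after 2 steps: SS(SI(IS))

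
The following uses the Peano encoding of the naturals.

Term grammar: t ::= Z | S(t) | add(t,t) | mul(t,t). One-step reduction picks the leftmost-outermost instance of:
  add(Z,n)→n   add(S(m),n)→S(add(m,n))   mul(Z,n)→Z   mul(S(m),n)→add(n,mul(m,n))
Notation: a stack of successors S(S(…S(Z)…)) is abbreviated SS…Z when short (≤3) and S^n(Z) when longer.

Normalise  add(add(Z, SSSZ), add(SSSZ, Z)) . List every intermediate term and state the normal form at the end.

  start: add(add(Z, SSSZ), add(SSSZ, Z))
  step 1: add(SSSZ, add(SSSZ, Z))
  step 2: S(add(SSZ, add(SSSZ, Z)))
  step 3: S(S(add(SZ, add(SSSZ, Z))))
  step 4: S(S(S(add(Z, add(SSSZ, Z)))))
  step 5: S(S(S(add(SSSZ, Z))))
  step 6: S(S(S(S(add(SSZ, Z)))))
  step 7: S(S(S(S(S(add(SZ, Z))))))
  step 8: S(S(S(S(S(S(add(Z, Z)))))))
  step 9: S^6(Z)

Answer: normal form = S^6(Z)  (in 9 steps)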